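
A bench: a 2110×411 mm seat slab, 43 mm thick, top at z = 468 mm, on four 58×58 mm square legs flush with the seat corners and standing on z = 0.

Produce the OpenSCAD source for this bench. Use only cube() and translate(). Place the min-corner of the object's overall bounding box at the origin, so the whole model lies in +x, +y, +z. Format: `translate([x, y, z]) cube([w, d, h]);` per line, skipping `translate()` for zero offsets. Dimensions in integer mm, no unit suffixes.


translate([0, 0, 425]) cube([2110, 411, 43]);
cube([58, 58, 425]);
translate([0, 353, 0]) cube([58, 58, 425]);
translate([2052, 0, 0]) cube([58, 58, 425]);
translate([2052, 353, 0]) cube([58, 58, 425]);


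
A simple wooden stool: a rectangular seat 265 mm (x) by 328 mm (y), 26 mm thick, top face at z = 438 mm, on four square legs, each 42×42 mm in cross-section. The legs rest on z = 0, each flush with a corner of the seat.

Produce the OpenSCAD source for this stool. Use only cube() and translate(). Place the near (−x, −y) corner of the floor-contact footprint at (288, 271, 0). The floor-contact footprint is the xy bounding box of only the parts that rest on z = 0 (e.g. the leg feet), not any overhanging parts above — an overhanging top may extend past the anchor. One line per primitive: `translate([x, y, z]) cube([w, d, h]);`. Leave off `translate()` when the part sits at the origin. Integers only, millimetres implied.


translate([288, 271, 412]) cube([265, 328, 26]);
translate([288, 271, 0]) cube([42, 42, 412]);
translate([511, 271, 0]) cube([42, 42, 412]);
translate([288, 557, 0]) cube([42, 42, 412]);
translate([511, 557, 0]) cube([42, 42, 412]);


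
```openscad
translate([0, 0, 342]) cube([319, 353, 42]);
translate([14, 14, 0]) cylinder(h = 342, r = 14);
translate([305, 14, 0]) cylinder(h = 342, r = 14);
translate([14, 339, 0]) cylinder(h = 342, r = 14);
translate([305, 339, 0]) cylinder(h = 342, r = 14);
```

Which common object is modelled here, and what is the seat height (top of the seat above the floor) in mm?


A stool. The seat height is 384 mm.

A 319×353×42 slab at z = 342 on four corner cylinders — a stool. The seat top is 342 + 42 = 384 mm.


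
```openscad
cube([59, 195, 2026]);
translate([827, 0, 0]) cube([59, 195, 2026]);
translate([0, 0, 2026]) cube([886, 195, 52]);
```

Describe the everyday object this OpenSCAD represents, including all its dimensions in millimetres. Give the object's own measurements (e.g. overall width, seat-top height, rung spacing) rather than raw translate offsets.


A door frame. The clear opening is 768 mm wide and 2026 mm high. Two 59 mm wide jambs, 195 mm deep, stand either side of the opening from the floor to the top of the opening. A 52 mm thick head sits across the top of both jambs, spanning the full outside width of the frame.


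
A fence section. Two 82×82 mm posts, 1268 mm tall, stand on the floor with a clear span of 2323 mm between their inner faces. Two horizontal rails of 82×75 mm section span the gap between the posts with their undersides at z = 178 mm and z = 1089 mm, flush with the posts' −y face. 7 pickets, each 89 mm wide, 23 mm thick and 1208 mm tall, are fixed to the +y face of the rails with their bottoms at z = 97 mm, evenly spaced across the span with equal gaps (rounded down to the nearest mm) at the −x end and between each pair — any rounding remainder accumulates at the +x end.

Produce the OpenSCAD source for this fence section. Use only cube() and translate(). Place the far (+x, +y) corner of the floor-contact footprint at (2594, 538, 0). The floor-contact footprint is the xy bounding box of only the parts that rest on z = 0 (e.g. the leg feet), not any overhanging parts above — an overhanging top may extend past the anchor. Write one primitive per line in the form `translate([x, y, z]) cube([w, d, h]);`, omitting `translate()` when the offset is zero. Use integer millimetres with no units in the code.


translate([107, 456, 0]) cube([82, 82, 1268]);
translate([2512, 456, 0]) cube([82, 82, 1268]);
translate([189, 456, 178]) cube([2323, 82, 75]);
translate([189, 456, 1089]) cube([2323, 82, 75]);
translate([401, 538, 97]) cube([89, 23, 1208]);
translate([702, 538, 97]) cube([89, 23, 1208]);
translate([1003, 538, 97]) cube([89, 23, 1208]);
translate([1304, 538, 97]) cube([89, 23, 1208]);
translate([1605, 538, 97]) cube([89, 23, 1208]);
translate([1906, 538, 97]) cube([89, 23, 1208]);
translate([2207, 538, 97]) cube([89, 23, 1208]);


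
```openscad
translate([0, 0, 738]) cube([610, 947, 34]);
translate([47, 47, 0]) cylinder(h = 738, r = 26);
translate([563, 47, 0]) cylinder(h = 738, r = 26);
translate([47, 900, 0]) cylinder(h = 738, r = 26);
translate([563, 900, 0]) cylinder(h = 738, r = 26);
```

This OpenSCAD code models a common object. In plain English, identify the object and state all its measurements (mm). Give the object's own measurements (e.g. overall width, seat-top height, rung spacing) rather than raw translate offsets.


A table: top 610 mm (x) × 947 mm (y), 34 mm thick, upper face at z = 772 mm, on four round legs of 52 mm diameter, each leg's bounding box inset 21 mm from the nearest pair of top edges from z = 0 to the bottom of the top.


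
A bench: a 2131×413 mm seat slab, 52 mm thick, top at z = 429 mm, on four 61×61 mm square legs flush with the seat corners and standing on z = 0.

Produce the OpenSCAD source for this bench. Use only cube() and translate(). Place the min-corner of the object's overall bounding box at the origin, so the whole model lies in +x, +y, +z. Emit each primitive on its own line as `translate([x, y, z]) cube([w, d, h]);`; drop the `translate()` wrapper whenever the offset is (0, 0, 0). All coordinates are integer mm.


translate([0, 0, 377]) cube([2131, 413, 52]);
cube([61, 61, 377]);
translate([0, 352, 0]) cube([61, 61, 377]);
translate([2070, 0, 0]) cube([61, 61, 377]);
translate([2070, 352, 0]) cube([61, 61, 377]);


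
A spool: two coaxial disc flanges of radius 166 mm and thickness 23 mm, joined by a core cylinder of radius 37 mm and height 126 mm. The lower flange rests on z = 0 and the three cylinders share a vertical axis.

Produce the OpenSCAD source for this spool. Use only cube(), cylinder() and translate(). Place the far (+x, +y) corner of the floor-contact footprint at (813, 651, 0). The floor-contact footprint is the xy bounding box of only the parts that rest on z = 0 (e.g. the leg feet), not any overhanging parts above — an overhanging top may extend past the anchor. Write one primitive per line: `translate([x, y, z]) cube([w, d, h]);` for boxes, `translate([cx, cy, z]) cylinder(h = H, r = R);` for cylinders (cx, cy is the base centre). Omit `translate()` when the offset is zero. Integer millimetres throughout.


translate([647, 485, 0]) cylinder(h = 23, r = 166);
translate([647, 485, 23]) cylinder(h = 126, r = 37);
translate([647, 485, 149]) cylinder(h = 23, r = 166);


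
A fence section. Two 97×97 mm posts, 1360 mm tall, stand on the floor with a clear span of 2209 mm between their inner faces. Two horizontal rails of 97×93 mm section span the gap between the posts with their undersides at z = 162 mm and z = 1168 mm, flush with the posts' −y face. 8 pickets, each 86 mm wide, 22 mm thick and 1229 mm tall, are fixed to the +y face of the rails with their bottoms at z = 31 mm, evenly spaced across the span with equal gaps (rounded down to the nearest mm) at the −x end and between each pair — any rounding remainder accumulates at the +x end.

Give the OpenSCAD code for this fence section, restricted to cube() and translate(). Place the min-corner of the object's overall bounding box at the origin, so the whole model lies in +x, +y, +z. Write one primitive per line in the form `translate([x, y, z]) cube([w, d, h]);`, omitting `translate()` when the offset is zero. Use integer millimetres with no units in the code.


cube([97, 97, 1360]);
translate([2306, 0, 0]) cube([97, 97, 1360]);
translate([97, 0, 162]) cube([2209, 97, 93]);
translate([97, 0, 1168]) cube([2209, 97, 93]);
translate([266, 97, 31]) cube([86, 22, 1229]);
translate([521, 97, 31]) cube([86, 22, 1229]);
translate([776, 97, 31]) cube([86, 22, 1229]);
translate([1031, 97, 31]) cube([86, 22, 1229]);
translate([1286, 97, 31]) cube([86, 22, 1229]);
translate([1541, 97, 31]) cube([86, 22, 1229]);
translate([1796, 97, 31]) cube([86, 22, 1229]);
translate([2051, 97, 31]) cube([86, 22, 1229]);


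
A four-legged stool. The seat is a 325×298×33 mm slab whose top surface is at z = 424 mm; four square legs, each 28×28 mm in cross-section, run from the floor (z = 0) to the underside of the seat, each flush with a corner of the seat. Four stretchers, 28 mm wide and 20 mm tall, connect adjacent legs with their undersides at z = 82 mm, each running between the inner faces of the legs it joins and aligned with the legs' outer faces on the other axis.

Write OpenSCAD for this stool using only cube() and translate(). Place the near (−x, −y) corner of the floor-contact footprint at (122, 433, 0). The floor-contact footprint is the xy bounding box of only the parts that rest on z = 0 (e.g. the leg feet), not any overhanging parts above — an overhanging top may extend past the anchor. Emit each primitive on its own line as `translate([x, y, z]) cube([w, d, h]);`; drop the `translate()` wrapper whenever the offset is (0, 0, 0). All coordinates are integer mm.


translate([122, 433, 391]) cube([325, 298, 33]);
translate([122, 433, 0]) cube([28, 28, 391]);
translate([419, 433, 0]) cube([28, 28, 391]);
translate([122, 703, 0]) cube([28, 28, 391]);
translate([419, 703, 0]) cube([28, 28, 391]);
translate([150, 433, 82]) cube([269, 28, 20]);
translate([150, 703, 82]) cube([269, 28, 20]);
translate([122, 461, 82]) cube([28, 242, 20]);
translate([419, 461, 82]) cube([28, 242, 20]);


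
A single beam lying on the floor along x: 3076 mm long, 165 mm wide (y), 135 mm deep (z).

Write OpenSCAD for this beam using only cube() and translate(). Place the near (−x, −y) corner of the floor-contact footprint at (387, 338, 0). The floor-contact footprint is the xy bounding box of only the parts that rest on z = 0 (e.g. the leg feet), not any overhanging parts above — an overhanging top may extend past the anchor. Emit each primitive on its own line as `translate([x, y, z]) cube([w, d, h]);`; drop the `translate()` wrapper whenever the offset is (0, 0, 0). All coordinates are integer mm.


translate([387, 338, 0]) cube([3076, 165, 135]);


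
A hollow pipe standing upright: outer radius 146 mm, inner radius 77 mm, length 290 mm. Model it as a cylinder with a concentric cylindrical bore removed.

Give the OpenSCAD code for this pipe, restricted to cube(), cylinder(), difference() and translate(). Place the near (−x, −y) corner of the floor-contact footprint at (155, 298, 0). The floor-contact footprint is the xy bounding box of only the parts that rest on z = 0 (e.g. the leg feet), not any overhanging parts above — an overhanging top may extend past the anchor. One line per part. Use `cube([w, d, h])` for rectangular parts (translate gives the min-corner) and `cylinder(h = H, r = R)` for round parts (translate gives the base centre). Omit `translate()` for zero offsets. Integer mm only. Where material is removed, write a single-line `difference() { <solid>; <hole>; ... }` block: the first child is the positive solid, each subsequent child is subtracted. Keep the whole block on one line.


difference() { translate([301, 444, 0]) cylinder(h = 290, r = 146); translate([301, 444, 0]) cylinder(h = 290, r = 77); }


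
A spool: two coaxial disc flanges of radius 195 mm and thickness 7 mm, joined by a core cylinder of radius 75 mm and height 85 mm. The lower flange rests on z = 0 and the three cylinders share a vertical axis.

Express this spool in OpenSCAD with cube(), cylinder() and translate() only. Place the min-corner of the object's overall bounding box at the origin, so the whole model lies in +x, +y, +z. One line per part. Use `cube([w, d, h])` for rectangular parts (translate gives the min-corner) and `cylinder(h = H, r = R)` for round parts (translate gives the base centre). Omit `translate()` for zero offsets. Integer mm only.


translate([195, 195, 0]) cylinder(h = 7, r = 195);
translate([195, 195, 7]) cylinder(h = 85, r = 75);
translate([195, 195, 92]) cylinder(h = 7, r = 195);


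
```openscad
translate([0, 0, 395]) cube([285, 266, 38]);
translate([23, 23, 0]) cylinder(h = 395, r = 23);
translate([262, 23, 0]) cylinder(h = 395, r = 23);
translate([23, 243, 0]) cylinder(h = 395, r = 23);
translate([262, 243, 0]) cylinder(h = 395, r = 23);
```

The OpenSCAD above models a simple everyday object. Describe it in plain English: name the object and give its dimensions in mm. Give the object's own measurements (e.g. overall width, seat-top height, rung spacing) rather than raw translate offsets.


A simple wooden stool: a rectangular seat 285 mm (x) by 266 mm (y), 38 mm thick, top face at z = 433 mm, on four round legs, each 46 mm in diameter. The legs rest on z = 0, each leg's axis is inset half a diameter from the nearest pair of seat edges (so the leg's bounding box is flush with the corner).


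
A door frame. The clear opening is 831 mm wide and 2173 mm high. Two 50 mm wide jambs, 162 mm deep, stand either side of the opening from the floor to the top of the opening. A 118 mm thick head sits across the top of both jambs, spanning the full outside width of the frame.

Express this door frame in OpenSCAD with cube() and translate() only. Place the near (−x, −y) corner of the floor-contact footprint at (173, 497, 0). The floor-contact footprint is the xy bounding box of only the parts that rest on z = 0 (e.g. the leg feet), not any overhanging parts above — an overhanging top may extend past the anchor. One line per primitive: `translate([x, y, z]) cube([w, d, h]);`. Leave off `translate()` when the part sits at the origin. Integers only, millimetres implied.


translate([173, 497, 0]) cube([50, 162, 2173]);
translate([1054, 497, 0]) cube([50, 162, 2173]);
translate([173, 497, 2173]) cube([931, 162, 118]);


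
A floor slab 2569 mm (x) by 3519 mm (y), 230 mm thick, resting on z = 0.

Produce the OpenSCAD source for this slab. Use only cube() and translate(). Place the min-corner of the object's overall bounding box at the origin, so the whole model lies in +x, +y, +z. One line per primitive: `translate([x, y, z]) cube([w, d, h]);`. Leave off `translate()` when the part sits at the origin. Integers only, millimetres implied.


cube([2569, 3519, 230]);


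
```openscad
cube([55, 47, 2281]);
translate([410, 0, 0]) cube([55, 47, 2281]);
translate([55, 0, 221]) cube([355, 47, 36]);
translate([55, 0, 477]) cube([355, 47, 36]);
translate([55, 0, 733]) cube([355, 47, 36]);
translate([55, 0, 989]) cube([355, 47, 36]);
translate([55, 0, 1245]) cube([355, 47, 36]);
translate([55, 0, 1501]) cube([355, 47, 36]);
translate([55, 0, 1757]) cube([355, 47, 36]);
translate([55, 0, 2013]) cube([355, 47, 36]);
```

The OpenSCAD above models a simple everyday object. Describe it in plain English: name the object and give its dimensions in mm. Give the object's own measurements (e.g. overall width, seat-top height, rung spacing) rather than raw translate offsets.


A straight ladder. Two 55×47 mm vertical rails, 2281 mm tall, stand 465 mm apart (outside-to-outside) with their front faces coplanar on the −y side. 8 rungs, each 47 mm deep and 36 mm tall, span between the inner faces of the rails, front faces flush with the rails. The lowest rung's underside is at z = 221 mm and rungs are spaced 256 mm apart (underside to underside).


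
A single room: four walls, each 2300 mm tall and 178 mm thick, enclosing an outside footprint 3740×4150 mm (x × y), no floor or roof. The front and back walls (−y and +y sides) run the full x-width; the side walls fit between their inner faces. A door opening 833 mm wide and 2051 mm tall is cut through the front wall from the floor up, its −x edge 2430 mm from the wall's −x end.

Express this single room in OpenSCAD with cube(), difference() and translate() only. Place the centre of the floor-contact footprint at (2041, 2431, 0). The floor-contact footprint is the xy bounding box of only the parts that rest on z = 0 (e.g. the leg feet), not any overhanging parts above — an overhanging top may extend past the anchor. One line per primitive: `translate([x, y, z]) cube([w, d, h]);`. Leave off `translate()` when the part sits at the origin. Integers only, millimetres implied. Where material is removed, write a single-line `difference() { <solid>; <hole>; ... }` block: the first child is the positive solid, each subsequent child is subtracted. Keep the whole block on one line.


difference() { translate([171, 356, 0]) cube([3740, 178, 2300]); translate([2601, 356, 0]) cube([833, 178, 2051]); }
translate([171, 4328, 0]) cube([3740, 178, 2300]);
translate([171, 534, 0]) cube([178, 3794, 2300]);
translate([3733, 534, 0]) cube([178, 3794, 2300]);


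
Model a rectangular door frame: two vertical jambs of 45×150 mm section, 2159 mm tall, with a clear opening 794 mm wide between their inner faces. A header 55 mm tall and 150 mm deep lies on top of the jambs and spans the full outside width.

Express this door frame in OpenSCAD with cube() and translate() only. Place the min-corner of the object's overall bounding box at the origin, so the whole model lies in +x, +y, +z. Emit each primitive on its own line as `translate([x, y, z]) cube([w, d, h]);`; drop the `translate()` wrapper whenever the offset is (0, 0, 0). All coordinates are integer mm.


cube([45, 150, 2159]);
translate([839, 0, 0]) cube([45, 150, 2159]);
translate([0, 0, 2159]) cube([884, 150, 55]);


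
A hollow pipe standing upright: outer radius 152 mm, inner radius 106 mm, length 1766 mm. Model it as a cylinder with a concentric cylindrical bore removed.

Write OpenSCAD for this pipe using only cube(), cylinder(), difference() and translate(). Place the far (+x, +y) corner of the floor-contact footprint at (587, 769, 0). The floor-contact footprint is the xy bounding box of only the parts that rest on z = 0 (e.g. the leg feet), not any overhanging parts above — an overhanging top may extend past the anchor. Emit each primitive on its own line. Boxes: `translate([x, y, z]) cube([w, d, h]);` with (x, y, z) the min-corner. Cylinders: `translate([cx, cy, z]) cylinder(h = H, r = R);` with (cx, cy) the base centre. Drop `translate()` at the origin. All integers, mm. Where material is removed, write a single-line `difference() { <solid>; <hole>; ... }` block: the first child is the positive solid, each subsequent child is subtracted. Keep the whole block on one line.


difference() { translate([435, 617, 0]) cylinder(h = 1766, r = 152); translate([435, 617, 0]) cylinder(h = 1766, r = 106); }


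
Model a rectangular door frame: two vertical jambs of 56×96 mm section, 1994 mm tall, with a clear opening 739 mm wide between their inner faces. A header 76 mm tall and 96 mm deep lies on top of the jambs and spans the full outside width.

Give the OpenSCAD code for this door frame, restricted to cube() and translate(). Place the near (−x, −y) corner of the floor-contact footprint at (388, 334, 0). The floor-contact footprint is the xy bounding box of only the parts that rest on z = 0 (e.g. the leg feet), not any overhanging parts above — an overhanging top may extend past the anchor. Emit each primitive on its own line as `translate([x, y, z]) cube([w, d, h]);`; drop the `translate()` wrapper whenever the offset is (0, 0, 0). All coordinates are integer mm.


translate([388, 334, 0]) cube([56, 96, 1994]);
translate([1183, 334, 0]) cube([56, 96, 1994]);
translate([388, 334, 1994]) cube([851, 96, 76]);


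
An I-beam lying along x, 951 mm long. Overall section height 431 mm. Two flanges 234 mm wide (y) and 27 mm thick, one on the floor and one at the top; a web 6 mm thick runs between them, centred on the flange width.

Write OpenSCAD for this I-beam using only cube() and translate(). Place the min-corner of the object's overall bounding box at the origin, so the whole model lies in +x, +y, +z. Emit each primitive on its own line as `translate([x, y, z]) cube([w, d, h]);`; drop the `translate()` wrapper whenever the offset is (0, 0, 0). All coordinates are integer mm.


cube([951, 234, 27]);
translate([0, 114, 27]) cube([951, 6, 377]);
translate([0, 0, 404]) cube([951, 234, 27]);


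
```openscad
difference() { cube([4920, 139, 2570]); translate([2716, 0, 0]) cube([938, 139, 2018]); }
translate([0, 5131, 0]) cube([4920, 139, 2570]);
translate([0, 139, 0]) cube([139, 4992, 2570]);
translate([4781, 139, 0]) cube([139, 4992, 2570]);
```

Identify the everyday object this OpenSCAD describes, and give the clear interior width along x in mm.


A single room. The interior width is 4642 mm.

Four walls enclosing a rectangle with a door in the front wall — a room. Outside width 4920 minus two 139 mm walls gives 4642 mm.


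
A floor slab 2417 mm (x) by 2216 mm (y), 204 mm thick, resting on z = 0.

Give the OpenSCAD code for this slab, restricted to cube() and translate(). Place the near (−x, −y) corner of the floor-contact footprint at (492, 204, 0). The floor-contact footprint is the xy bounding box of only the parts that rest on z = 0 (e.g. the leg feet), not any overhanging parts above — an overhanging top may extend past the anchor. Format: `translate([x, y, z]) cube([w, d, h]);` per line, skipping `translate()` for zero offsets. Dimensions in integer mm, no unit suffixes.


translate([492, 204, 0]) cube([2417, 2216, 204]);


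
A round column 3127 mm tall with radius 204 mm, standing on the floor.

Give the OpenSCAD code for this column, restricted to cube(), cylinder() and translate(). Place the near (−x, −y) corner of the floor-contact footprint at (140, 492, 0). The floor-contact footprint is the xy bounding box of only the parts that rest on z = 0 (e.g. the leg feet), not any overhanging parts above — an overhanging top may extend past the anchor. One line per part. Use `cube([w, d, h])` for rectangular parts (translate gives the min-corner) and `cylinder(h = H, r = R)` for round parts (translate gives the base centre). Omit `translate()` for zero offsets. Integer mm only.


translate([344, 696, 0]) cylinder(h = 3127, r = 204);


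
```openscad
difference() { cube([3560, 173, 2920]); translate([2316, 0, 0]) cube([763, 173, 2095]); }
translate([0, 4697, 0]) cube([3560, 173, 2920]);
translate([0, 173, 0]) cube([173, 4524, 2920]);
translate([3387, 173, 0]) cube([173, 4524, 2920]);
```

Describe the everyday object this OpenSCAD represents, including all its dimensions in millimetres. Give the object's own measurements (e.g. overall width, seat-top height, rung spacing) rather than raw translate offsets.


A single room: four walls, each 2920 mm tall and 173 mm thick, enclosing an outside footprint 3560×4870 mm (x × y), no floor or roof. The front and back walls (−y and +y sides) run the full x-width; the side walls fit between their inner faces. A door opening 763 mm wide and 2095 mm tall is cut through the front wall from the floor up, its −x edge 2316 mm from the wall's −x end.


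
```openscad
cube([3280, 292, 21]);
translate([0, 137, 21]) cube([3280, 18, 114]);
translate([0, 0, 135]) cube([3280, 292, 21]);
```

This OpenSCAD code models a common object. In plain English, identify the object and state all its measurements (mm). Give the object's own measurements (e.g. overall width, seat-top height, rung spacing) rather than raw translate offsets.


An I-beam lying along x, 3280 mm long. Overall section height 156 mm. Two flanges 292 mm wide (y) and 21 mm thick, one on the floor and one at the top; a web 18 mm thick runs between them, centred on the flange width.


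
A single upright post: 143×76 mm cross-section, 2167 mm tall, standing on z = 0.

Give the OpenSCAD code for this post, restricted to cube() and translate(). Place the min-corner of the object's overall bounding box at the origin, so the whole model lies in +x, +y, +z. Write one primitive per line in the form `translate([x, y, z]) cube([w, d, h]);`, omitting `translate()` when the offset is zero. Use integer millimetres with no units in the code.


cube([143, 76, 2167]);


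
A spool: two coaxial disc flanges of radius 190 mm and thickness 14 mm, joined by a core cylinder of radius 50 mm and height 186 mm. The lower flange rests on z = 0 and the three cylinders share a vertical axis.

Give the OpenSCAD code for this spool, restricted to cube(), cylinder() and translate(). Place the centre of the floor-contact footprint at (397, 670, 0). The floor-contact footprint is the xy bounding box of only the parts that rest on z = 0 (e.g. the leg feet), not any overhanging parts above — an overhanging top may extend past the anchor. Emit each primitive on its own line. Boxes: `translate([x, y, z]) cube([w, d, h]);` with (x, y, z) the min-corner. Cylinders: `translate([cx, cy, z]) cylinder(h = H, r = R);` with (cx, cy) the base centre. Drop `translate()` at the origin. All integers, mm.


translate([397, 670, 0]) cylinder(h = 14, r = 190);
translate([397, 670, 14]) cylinder(h = 186, r = 50);
translate([397, 670, 200]) cylinder(h = 14, r = 190);


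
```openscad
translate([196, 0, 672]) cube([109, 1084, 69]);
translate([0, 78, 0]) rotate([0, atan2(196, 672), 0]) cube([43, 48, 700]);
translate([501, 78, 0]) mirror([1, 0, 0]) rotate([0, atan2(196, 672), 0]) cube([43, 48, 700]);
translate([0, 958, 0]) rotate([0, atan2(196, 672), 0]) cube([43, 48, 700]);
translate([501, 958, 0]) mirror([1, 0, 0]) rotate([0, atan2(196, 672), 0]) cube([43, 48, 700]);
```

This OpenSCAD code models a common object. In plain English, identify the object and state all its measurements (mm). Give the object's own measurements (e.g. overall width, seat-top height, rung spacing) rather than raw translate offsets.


A sawhorse. A 109×1084×69 mm beam (x, y, z) sits on two A-frame leg pairs. Each pair is two raked legs of 43×48 mm section (48 mm along y) splaying symmetrically in x. Each leg rises 672 mm vertically over 196 mm of horizontal reach and is 700 mm long along its own axis. Every leg's outer bottom edge rests on the floor and its outer top edge meets a bottom edge of the beam — the left legs (tilting toward +x) meet the beam's −x bottom edge, the right legs (their mirror images, tilting toward −x) meet its +x bottom edge — so the leg tops tuck under the beam, the beam's underside is 672 mm above the floor, and the feet are 501 mm apart outside-to-outside with the beam centred between them. The two leg pairs are set in 78 mm from either end of the beam.


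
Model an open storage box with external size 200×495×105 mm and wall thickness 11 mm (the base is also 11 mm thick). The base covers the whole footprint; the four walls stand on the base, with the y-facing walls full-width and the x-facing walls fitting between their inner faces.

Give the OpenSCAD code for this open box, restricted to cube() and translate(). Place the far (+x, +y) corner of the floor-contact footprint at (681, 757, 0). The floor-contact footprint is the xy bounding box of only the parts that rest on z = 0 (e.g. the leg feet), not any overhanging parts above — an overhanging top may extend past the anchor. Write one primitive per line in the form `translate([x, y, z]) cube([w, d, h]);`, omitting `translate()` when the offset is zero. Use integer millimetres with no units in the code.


translate([481, 262, 0]) cube([200, 495, 11]);
translate([481, 262, 11]) cube([200, 11, 94]);
translate([481, 746, 11]) cube([200, 11, 94]);
translate([481, 273, 11]) cube([11, 473, 94]);
translate([670, 273, 11]) cube([11, 473, 94]);


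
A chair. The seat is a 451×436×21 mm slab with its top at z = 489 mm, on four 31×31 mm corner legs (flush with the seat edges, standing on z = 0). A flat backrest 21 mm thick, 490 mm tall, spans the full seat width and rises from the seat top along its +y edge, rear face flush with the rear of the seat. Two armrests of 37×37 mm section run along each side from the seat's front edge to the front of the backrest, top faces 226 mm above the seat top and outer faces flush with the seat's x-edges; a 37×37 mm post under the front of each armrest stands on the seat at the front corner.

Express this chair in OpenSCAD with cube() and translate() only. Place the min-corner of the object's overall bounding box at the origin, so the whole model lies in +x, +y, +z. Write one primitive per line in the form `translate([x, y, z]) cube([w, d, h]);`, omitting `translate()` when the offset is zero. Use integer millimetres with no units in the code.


translate([0, 0, 468]) cube([451, 436, 21]);
cube([31, 31, 468]);
translate([420, 0, 0]) cube([31, 31, 468]);
translate([0, 405, 0]) cube([31, 31, 468]);
translate([420, 405, 0]) cube([31, 31, 468]);
translate([0, 415, 489]) cube([451, 21, 490]);
translate([0, 0, 678]) cube([37, 415, 37]);
translate([414, 0, 678]) cube([37, 415, 37]);
translate([0, 0, 489]) cube([37, 37, 189]);
translate([414, 0, 489]) cube([37, 37, 189]);


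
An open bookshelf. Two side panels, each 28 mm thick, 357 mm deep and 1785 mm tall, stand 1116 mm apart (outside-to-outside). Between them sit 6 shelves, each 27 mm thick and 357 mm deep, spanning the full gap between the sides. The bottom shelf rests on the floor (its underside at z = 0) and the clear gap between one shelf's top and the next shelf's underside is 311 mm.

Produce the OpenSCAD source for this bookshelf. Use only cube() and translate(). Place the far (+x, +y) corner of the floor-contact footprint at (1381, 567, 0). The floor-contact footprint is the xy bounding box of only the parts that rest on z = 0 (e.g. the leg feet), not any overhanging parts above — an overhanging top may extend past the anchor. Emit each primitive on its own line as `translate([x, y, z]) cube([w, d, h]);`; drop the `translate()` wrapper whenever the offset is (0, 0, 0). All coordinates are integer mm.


translate([265, 210, 0]) cube([28, 357, 1785]);
translate([1353, 210, 0]) cube([28, 357, 1785]);
translate([293, 210, 0]) cube([1060, 357, 27]);
translate([293, 210, 338]) cube([1060, 357, 27]);
translate([293, 210, 676]) cube([1060, 357, 27]);
translate([293, 210, 1014]) cube([1060, 357, 27]);
translate([293, 210, 1352]) cube([1060, 357, 27]);
translate([293, 210, 1690]) cube([1060, 357, 27]);


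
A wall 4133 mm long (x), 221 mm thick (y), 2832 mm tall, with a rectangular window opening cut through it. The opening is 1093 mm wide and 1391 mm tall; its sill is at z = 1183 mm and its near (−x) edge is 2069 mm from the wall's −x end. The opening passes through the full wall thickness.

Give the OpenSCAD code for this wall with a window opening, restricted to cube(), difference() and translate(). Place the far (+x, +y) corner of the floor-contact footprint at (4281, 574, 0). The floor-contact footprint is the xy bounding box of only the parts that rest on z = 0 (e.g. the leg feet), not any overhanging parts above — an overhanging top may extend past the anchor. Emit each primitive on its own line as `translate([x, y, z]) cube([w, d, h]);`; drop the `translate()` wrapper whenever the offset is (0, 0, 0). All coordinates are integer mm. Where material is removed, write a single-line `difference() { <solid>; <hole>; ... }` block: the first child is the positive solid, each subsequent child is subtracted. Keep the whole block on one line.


difference() { translate([148, 353, 0]) cube([4133, 221, 2832]); translate([2217, 353, 1183]) cube([1093, 221, 1391]); }


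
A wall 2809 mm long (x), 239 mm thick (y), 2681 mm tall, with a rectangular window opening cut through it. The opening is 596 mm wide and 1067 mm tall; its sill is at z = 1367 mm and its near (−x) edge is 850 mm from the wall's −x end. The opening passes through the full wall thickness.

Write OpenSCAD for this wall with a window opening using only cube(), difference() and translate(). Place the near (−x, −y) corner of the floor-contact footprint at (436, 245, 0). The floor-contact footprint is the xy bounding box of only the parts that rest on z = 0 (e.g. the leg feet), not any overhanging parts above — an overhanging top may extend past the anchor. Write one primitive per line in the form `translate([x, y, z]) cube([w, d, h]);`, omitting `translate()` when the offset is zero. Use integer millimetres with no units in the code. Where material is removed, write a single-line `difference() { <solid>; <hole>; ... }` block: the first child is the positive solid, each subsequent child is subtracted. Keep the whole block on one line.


difference() { translate([436, 245, 0]) cube([2809, 239, 2681]); translate([1286, 245, 1367]) cube([596, 239, 1067]); }


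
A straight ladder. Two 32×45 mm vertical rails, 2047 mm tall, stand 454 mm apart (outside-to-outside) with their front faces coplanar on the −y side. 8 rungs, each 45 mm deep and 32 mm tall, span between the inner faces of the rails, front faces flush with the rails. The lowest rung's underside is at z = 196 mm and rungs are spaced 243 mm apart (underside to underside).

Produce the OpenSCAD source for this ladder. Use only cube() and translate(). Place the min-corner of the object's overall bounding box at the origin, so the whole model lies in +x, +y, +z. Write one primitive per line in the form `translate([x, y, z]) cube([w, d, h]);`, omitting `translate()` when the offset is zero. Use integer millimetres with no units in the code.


// rung span = 454 - 2*32 = 390
// rung[k] z = 196 + k*243
cube([32, 45, 2047]);
translate([422, 0, 0]) cube([32, 45, 2047]);
translate([32, 0, 196]) cube([390, 45, 32]);
translate([32, 0, 439]) cube([390, 45, 32]);
translate([32, 0, 682]) cube([390, 45, 32]);
translate([32, 0, 925]) cube([390, 45, 32]);
translate([32, 0, 1168]) cube([390, 45, 32]);
translate([32, 0, 1411]) cube([390, 45, 32]);
translate([32, 0, 1654]) cube([390, 45, 32]);
translate([32, 0, 1897]) cube([390, 45, 32]);


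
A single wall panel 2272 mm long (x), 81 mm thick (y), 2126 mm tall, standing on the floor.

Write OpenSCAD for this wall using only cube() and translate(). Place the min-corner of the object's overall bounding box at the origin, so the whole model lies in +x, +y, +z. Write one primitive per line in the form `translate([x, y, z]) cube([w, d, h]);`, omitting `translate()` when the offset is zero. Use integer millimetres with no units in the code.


cube([2272, 81, 2126]);


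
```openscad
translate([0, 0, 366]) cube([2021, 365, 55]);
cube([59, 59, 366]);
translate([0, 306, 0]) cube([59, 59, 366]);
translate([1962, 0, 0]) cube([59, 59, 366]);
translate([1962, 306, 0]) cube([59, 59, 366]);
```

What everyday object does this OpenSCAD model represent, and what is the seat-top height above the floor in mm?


A bench. The seat-top height is 421 mm.

A long slab on four corner posts — a bench. The slab sits at z = 366 with thickness 55, so the top is 366 + 55 = 421 mm.


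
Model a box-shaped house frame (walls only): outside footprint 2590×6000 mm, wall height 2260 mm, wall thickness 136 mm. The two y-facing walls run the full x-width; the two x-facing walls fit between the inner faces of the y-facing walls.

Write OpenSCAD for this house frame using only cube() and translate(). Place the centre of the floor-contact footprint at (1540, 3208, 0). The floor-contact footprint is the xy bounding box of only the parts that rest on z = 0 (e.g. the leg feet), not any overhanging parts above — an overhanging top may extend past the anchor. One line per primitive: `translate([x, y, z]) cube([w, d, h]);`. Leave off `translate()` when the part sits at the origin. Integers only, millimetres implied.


translate([245, 208, 0]) cube([2590, 136, 2260]);
translate([245, 6072, 0]) cube([2590, 136, 2260]);
translate([245, 344, 0]) cube([136, 5728, 2260]);
translate([2699, 344, 0]) cube([136, 5728, 2260]);


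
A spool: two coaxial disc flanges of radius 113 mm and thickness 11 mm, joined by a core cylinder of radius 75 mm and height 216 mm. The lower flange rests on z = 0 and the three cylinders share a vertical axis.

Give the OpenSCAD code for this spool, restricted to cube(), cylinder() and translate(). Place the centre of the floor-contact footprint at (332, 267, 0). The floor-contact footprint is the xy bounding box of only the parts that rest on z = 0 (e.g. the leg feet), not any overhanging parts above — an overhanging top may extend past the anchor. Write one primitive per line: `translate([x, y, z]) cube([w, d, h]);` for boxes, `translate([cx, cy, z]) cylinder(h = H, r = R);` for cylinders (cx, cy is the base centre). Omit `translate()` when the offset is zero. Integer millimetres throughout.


translate([332, 267, 0]) cylinder(h = 11, r = 113);
translate([332, 267, 11]) cylinder(h = 216, r = 75);
translate([332, 267, 227]) cylinder(h = 11, r = 113);


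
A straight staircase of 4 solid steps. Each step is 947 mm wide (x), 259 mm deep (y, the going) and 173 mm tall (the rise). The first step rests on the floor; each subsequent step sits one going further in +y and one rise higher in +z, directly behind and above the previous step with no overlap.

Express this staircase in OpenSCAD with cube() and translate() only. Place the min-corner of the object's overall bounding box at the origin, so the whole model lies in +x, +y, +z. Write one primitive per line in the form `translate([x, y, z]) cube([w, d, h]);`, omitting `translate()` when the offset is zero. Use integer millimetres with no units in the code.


cube([947, 259, 173]);
translate([0, 259, 173]) cube([947, 259, 173]);
translate([0, 518, 346]) cube([947, 259, 173]);
translate([0, 777, 519]) cube([947, 259, 173]);


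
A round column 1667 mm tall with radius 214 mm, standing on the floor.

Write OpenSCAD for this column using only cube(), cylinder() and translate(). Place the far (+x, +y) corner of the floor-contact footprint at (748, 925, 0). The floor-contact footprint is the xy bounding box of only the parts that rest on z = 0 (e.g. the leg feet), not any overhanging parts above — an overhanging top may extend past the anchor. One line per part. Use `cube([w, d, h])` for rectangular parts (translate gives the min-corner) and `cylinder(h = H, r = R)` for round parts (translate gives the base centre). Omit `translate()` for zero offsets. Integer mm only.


translate([534, 711, 0]) cylinder(h = 1667, r = 214);


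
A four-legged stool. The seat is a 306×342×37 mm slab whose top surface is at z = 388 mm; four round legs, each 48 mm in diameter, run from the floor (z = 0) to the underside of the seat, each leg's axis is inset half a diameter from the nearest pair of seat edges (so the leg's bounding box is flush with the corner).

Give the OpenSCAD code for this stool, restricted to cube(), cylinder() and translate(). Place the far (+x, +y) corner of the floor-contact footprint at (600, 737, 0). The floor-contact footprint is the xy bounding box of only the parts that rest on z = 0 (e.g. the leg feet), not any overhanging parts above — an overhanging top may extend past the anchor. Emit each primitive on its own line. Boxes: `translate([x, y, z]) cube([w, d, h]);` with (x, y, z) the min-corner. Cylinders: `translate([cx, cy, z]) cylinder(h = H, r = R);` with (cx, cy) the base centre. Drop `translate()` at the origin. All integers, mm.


translate([294, 395, 351]) cube([306, 342, 37]);
translate([318, 419, 0]) cylinder(h = 351, r = 24);
translate([576, 419, 0]) cylinder(h = 351, r = 24);
translate([318, 713, 0]) cylinder(h = 351, r = 24);
translate([576, 713, 0]) cylinder(h = 351, r = 24);


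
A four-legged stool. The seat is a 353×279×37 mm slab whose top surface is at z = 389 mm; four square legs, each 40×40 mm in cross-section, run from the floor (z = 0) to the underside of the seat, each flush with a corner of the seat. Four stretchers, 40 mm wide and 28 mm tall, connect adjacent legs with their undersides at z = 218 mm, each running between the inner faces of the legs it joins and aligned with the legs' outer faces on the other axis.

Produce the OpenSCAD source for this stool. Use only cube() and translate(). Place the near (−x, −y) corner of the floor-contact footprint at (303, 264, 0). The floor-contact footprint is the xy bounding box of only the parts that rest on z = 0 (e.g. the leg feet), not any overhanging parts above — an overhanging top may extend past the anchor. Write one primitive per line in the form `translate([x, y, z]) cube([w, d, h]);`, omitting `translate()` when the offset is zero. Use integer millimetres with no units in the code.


translate([303, 264, 352]) cube([353, 279, 37]);
translate([303, 264, 0]) cube([40, 40, 352]);
translate([616, 264, 0]) cube([40, 40, 352]);
translate([303, 503, 0]) cube([40, 40, 352]);
translate([616, 503, 0]) cube([40, 40, 352]);
translate([343, 264, 218]) cube([273, 40, 28]);
translate([343, 503, 218]) cube([273, 40, 28]);
translate([303, 304, 218]) cube([40, 199, 28]);
translate([616, 304, 218]) cube([40, 199, 28]);
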